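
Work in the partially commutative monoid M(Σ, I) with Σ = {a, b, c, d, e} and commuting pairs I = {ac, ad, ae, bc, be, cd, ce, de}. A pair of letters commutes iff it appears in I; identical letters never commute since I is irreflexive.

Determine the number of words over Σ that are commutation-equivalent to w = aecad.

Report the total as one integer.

60

#0=a has no predecessor
#1=e has no predecessor
#2=c has no predecessor
#3=a depends on [0:a]
#4=d has no predecessor
sources: [0:a, 1:e, 2:c, 4:d]
N(rest) = Σ N(rest − s) over sources s of rest; N(one piece) = 1:
  size 1 → [1]=1  [2]=1  [3]=1  [4]=1
  size 2 → [0,3]=1  [1,2]=2  [1,3]=2  [1,4]=2  [2,3]=2  [2,4]=2  [3,4]=2
  size 3 → [0,1,3]=3  [0,2,3]=3  [0,3,4]=3  [1,2,3]=6  [1,2,4]=6  [1,3,4]=6  [2,3,4]=6
  first=0(a) contributes 24
  first=1(e) contributes 12
  first=2(c) contributes 12
  first=4(d) contributes 12
|[w]| = 60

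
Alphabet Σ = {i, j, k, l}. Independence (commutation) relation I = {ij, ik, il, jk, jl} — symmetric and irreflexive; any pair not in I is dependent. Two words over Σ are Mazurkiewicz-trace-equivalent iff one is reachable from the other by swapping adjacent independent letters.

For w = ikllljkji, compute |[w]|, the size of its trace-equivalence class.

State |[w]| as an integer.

756

piece 0:i — minimal
piece 1:k — minimal
piece 2:l rests on {1:k}
piece 3:l rests on {2:l}
piece 4:l rests on {3:l}
piece 5:j — minimal
piece 6:k rests on {4:l}
piece 7:j rests on {5:j}
piece 8:i rests on {0:i}
minimal pieces: {0:i, 1:k, 5:j}
ways to finish when only these pieces remain (= sum over removing one remaining piece with nothing left below it):
  1 left: {6}→1  {7}→1  {8}→1
  2 left: {0,8}→1  {4,6}→1  {5,7}→1  {6,7}→2  {6,8}→2  {7,8}→2
  3 left: {0,6,8}→3  {0,7,8}→3  {3,4,6}→1  {4,6,7}→3  {4,6,8}→3  {5,6,7}→3  {5,7,8}→3  {6,7,8}→6
  4 left: {0,4,6,8}→6  {0,5,7,8}→6  {0,6,7,8}→12  {2,3,4,6}→1  {3,4,6,7}→4  {3,4,6,8}→4  {4,5,6,7}→6  {4,6,7,8}→12  {5,6,7,8}→12
  5 left: {0,3,4,6,8}→10  {0,4,6,7,8}→30  {0,5,6,7,8}→30  {1,2,3,4,6}→1  {2,3,4,6,7}→5  {2,3,4,6,8}→5  {3,4,5,6,7}→10  {3,4,6,7,8}→20  {4,5,6,7,8}→30
  6 left: {0,2,3,4,6,8}→15  {0,3,4,6,7,8}→60  {0,4,5,6,7,8}→90  {1,2,3,4,6,7}→6  {1,2,3,4,6,8}→6  {2,3,4,5,6,7}→15  {2,3,4,6,7,8}→30  {3,4,5,6,7,8}→60
  7 left: {0,1,2,3,4,6,8}→21  {0,2,3,4,6,7,8}→105  {0,3,4,5,6,7,8}→210  {1,2,3,4,5,6,7}→21  {1,2,3,4,6,7,8}→42  {2,3,4,5,6,7,8}→105
  placing 0:i first → 168 extensions
  placing 1:k first → 420 extensions
  placing 5:j first → 168 extensions
total linear extensions = 756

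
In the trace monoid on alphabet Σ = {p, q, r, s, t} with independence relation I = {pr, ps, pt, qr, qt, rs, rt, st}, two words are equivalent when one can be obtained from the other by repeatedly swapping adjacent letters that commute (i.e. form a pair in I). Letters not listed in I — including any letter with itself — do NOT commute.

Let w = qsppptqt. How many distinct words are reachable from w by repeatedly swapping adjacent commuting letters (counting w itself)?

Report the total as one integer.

112

#0=q has no predecessor
#1=s depends on [0:q]
#2=p depends on [0:q]
#3=p depends on [2:p]
#4=p depends on [3:p]
#5=t has no predecessor
#6=q depends on [1:s, 4:p]
#7=t depends on [5:t]
sources: [0:q, 5:t]
N(rest) = Σ N(rest − s) over sources s of rest; N(one piece) = 1:
  size 1 → [6]=1  [7]=1
  size 2 → [1,6]=1  [4,6]=1  [5,7]=1  [6,7]=2
  size 3 → [1,4,6]=2  [1,6,7]=3  [3,4,6]=1  [4,6,7]=3  [5,6,7]=3
  size 4 → [1,3,4,6]=3  [1,4,6,7]=8  [1,5,6,7]=6  [2,3,4,6]=1  [3,4,6,7]=4  [4,5,6,7]=6
  size 5 → [1,2,3,4,6]=4  [1,3,4,6,7]=15  [1,4,5,6,7]=20  [2,3,4,6,7]=5  [3,4,5,6,7]=10
  size 6 → [0,1,2,3,4,6]=4  [1,2,3,4,6,7]=24  [1,3,4,5,6,7]=45  [2,3,4,5,6,7]=15
  first=0(q) contributes 84
  first=5(t) contributes 28
|[w]| = 112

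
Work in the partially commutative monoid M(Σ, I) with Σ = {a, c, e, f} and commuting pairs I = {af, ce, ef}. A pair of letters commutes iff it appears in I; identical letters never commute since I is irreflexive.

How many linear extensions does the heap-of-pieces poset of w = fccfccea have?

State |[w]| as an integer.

0(f) covers ∅
1(c) covers 0:f
2(c) covers 1:c
3(f) covers 2:c
4(c) covers 3:f
5(c) covers 4:c
6(e) covers ∅
7(a) covers 5:c, 6:e
floor of heap: 0:f, 6:e
completions by unplaced set U, small U first (add the entries for U minus each lowest piece of U):
  |U|=1: {7}:1
  |U|=2: {5,7}:1  {6,7}:1
  |U|=3: {4,5,7}:1  {5,6,7}:2
  |U|=4: {3,4,5,7}:1  {4,5,6,7}:3
  |U|=5: {2,3,4,5,7}:1  {3,4,5,6,7}:4
  |U|=6: {1,2,3,4,5,7}:1  {2,3,4,5,6,7}:5
  start at 0(f): 6
  start at 6(e): 1
sum over floor = 7

7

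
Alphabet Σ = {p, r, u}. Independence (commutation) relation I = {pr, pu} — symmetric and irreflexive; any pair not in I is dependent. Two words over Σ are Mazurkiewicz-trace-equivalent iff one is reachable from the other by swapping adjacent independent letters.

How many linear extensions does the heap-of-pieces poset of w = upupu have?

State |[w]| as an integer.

10

drop 0:u onto floor
drop 1:p onto floor
drop 2:u onto {0:u}
drop 3:p onto {1:p}
drop 4:u onto {2:u}
ground layer = {0:u, 1:p}
drop-orders for the pieces not yet dropped (sum over which currently-grounded one goes next):
  1 to go: {3} 1  {4} 1
  2 to go: {1,3} 1  {2,4} 1  {3,4} 2
  3 to go: {0,2,4} 1  {1,3,4} 3  {2,3,4} 3
  if 0:u drops first: 6 orders
  if 1:p drops first: 4 orders
heap linearizations: 10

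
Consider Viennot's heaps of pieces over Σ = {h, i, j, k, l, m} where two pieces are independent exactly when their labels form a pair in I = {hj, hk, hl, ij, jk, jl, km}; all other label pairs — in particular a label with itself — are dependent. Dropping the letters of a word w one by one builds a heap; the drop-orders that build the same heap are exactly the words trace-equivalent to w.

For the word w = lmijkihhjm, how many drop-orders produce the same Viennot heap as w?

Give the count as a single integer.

#0=l has no predecessor
#1=m depends on [0:l]
#2=i depends on [1:m]
#3=j depends on [1:m]
#4=k depends on [2:i]
#5=i depends on [4:k]
#6=h depends on [5:i]
#7=h depends on [6:h]
#8=j depends on [3:j]
#9=m depends on [7:h, 8:j]
sources: [0:l]
N(rest) = Σ N(rest − s) over sources s of rest; N(one piece) = 1:
  size 1 → [9]=1
  size 2 → [7,9]=1  [8,9]=1
  size 3 → [3,8,9]=1  [6,7,9]=1  [7,8,9]=2
  size 4 → [3,7,8,9]=3  [5,6,7,9]=1  [6,7,8,9]=3
  size 5 → [3,6,7,8,9]=6  [4,5,6,7,9]=1  [5,6,7,8,9]=4
  size 6 → [2,4,5,6,7,9]=1  [3,5,6,7,8,9]=10  [4,5,6,7,8,9]=5
  size 7 → [2,4,5,6,7,8,9]=6  [3,4,5,6,7,8,9]=15
  size 8 → [2,3,4,5,6,7,8,9]=21
  first=0(l) contributes 21

21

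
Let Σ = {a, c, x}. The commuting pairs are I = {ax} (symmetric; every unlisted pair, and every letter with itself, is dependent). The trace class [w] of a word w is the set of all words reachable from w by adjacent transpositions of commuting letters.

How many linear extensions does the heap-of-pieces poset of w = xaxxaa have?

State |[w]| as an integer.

20

#0=x has no predecessor
#1=a has no predecessor
#2=x depends on [0:x]
#3=x depends on [2:x]
#4=a depends on [1:a]
#5=a depends on [4:a]
sources: [0:x, 1:a]
N(rest) = Σ N(rest − s) over sources s of rest; N(one piece) = 1:
  size 1 → [3]=1  [5]=1
  size 2 → [2,3]=1  [3,5]=2  [4,5]=1
  size 3 → [0,2,3]=1  [1,4,5]=1  [2,3,5]=3  [3,4,5]=3
  size 4 → [0,2,3,5]=4  [1,3,4,5]=4  [2,3,4,5]=6
  first=0(x) contributes 10
  first=1(a) contributes 10
|[w]| = 20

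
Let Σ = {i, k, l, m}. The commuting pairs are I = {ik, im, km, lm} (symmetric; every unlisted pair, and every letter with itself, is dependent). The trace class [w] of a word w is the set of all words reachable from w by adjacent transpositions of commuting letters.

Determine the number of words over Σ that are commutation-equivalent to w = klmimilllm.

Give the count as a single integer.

120

#0=k has no predecessor
#1=l depends on [0:k]
#2=m has no predecessor
#3=i depends on [1:l]
#4=m depends on [2:m]
#5=i depends on [3:i]
#6=l depends on [5:i]
#7=l depends on [6:l]
#8=l depends on [7:l]
#9=m depends on [4:m]
sources: [0:k, 2:m]
N(rest) = Σ N(rest − s) over sources s of rest; N(one piece) = 1:
  size 1 → [8]=1  [9]=1
  size 2 → [4,9]=1  [7,8]=1  [8,9]=2
  size 3 → [2,4,9]=1  [4,8,9]=3  [6,7,8]=1  [7,8,9]=3
  size 4 → [2,4,8,9]=4  [4,7,8,9]=6  [5,6,7,8]=1  [6,7,8,9]=4
  size 5 → [2,4,7,8,9]=10  [3,5,6,7,8]=1  [4,6,7,8,9]=10  [5,6,7,8,9]=5
  size 6 → [1,3,5,6,7,8]=1  [2,4,6,7,8,9]=20  [3,5,6,7,8,9]=6  [4,5,6,7,8,9]=15
  size 7 → [0,1,3,5,6,7,8]=1  [1,3,5,6,7,8,9]=7  [2,4,5,6,7,8,9]=35  [3,4,5,6,7,8,9]=21
  size 8 → [0,1,3,5,6,7,8,9]=8  [1,3,4,5,6,7,8,9]=28  [2,3,4,5,6,7,8,9]=56
  first=0(k) contributes 84
  first=2(m) contributes 36
|[w]| = 120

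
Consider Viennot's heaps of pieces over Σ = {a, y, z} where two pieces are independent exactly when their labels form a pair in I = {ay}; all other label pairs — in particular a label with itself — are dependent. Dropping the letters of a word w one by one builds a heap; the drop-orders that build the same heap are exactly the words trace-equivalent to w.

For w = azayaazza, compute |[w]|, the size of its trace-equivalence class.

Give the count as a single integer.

4

#0=a has no predecessor
#1=z depends on [0:a]
#2=a depends on [1:z]
#3=y depends on [1:z]
#4=a depends on [2:a]
#5=a depends on [4:a]
#6=z depends on [3:y, 5:a]
#7=z depends on [6:z]
#8=a depends on [7:z]
sources: [0:a]
N(rest) = Σ N(rest − s) over sources s of rest; N(one piece) = 1:
  size 1 → [8]=1
  size 2 → [7,8]=1
  size 3 → [6,7,8]=1
  size 4 → [3,6,7,8]=1  [5,6,7,8]=1
  size 5 → [3,5,6,7,8]=2  [4,5,6,7,8]=1
  size 6 → [2,4,5,6,7,8]=1  [3,4,5,6,7,8]=3
  size 7 → [2,3,4,5,6,7,8]=4
  first=0(a) contributes 4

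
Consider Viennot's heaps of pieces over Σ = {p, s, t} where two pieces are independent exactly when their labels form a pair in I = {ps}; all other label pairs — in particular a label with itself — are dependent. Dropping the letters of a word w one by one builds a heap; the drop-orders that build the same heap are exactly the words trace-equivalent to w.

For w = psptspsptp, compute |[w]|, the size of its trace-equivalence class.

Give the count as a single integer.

18

piece 0:p — minimal
piece 1:s — minimal
piece 2:p rests on {0:p}
piece 3:t rests on {1:s, 2:p}
piece 4:s rests on {3:t}
piece 5:p rests on {3:t}
piece 6:s rests on {4:s}
piece 7:p rests on {5:p}
piece 8:t rests on {6:s, 7:p}
piece 9:p rests on {8:t}
minimal pieces: {0:p, 1:s}
ways to finish when only these pieces remain (= sum over removing one remaining piece with nothing left below it):
  1 left: {9}→1
  2 left: {8,9}→1
  3 left: {6,8,9}→1  {7,8,9}→1
  4 left: {4,6,8,9}→1  {5,7,8,9}→1  {6,7,8,9}→2
  5 left: {4,6,7,8,9}→3  {5,6,7,8,9}→3
  6 left: {4,5,6,7,8,9}→6
  7 left: {3,4,5,6,7,8,9}→6
  8 left: {1,3,4,5,6,7,8,9}→6  {2,3,4,5,6,7,8,9}→6
  placing 0:p first → 12 extensions
  placing 1:s first → 6 extensions
total linear extensions = 18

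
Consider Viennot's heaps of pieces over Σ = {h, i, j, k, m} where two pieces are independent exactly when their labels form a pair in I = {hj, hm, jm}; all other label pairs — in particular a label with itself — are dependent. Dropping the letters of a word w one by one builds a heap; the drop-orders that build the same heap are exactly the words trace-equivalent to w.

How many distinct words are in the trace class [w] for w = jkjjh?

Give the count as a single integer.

3

0(j) covers ∅
1(k) covers 0:j
2(j) covers 1:k
3(j) covers 2:j
4(h) covers 1:k
floor of heap: 0:j
completions by unplaced set U, small U first (add the entries for U minus each lowest piece of U):
  |U|=1: {3}:1  {4}:1
  |U|=2: {2,3}:1  {3,4}:2
  |U|=3: {2,3,4}:3
  start at 0(j): 3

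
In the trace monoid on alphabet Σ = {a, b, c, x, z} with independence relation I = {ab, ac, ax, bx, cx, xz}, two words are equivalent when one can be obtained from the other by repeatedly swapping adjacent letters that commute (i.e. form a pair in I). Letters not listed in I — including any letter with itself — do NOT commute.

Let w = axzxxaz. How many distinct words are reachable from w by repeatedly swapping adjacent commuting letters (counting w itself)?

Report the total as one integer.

0(a) covers ∅
1(x) covers ∅
2(z) covers 0:a
3(x) covers 1:x
4(x) covers 3:x
5(a) covers 2:z
6(z) covers 5:a
floor of heap: 0:a, 1:x
completions by unplaced set U, small U first (add the entries for U minus each lowest piece of U):
  |U|=1: {4}:1  {6}:1
  |U|=2: {3,4}:1  {4,6}:2  {5,6}:1
  |U|=3: {1,3,4}:1  {2,5,6}:1  {3,4,6}:3  {4,5,6}:3
  |U|=4: {0,2,5,6}:1  {1,3,4,6}:4  {2,4,5,6}:4  {3,4,5,6}:6
  |U|=5: {0,2,4,5,6}:5  {1,3,4,5,6}:10  {2,3,4,5,6}:10
  start at 0(a): 20
  start at 1(x): 15
sum over floor = 35

35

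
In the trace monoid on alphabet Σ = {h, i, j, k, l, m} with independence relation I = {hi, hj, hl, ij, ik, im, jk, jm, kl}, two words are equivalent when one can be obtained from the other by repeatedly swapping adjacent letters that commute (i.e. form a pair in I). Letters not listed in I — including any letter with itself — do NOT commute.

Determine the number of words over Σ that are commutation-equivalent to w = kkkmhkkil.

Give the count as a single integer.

26

#0=k has no predecessor
#1=k depends on [0:k]
#2=k depends on [1:k]
#3=m depends on [2:k]
#4=h depends on [3:m]
#5=k depends on [4:h]
#6=k depends on [5:k]
#7=i has no predecessor
#8=l depends on [3:m, 7:i]
sources: [0:k, 7:i]
N(rest) = Σ N(rest − s) over sources s of rest; N(one piece) = 1:
  size 1 → [6]=1  [8]=1
  size 2 → [5,6]=1  [6,8]=2  [7,8]=1
  size 3 → [4,5,6]=1  [5,6,8]=3  [6,7,8]=3
  size 4 → [4,5,6,8]=4  [5,6,7,8]=6
  size 5 → [3,4,5,6,8]=4  [4,5,6,7,8]=10
  size 6 → [2,3,4,5,6,8]=4  [3,4,5,6,7,8]=14
  size 7 → [1,2,3,4,5,6,8]=4  [2,3,4,5,6,7,8]=18
  first=0(k) contributes 22
  first=7(i) contributes 4
|[w]| = 26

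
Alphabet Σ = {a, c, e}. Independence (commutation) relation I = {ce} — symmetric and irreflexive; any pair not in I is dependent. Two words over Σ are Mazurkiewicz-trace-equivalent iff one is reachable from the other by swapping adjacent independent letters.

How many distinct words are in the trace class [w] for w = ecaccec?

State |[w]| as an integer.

8

drop 0:e onto floor
drop 1:c onto floor
drop 2:a onto {0:e, 1:c}
drop 3:c onto {2:a}
drop 4:c onto {3:c}
drop 5:e onto {2:a}
drop 6:c onto {4:c}
ground layer = {0:e, 1:c}
drop-orders for the pieces not yet dropped (sum over which currently-grounded one goes next):
  1 to go: {5} 1  {6} 1
  2 to go: {4,6} 1  {5,6} 2
  3 to go: {3,4,6} 1  {4,5,6} 3
  4 to go: {3,4,5,6} 4
  5 to go: {2,3,4,5,6} 4
  if 0:e drops first: 4 orders
  if 1:c drops first: 4 orders
heap linearizations: 8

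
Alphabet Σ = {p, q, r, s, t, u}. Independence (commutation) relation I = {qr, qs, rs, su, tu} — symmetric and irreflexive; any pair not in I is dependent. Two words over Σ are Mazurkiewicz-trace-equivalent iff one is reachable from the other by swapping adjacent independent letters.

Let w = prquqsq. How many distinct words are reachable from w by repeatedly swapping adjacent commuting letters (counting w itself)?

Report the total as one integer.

drop 0:p onto floor
drop 1:r onto {0:p}
drop 2:q onto {0:p}
drop 3:u onto {1:r, 2:q}
drop 4:q onto {3:u}
drop 5:s onto {0:p}
drop 6:q onto {4:q}
ground layer = {0:p}
drop-orders for the pieces not yet dropped (sum over which currently-grounded one goes next):
  1 to go: {5} 1  {6} 1
  2 to go: {4,6} 1  {5,6} 2
  3 to go: {3,4,6} 1  {4,5,6} 3
  4 to go: {1,3,4,6} 1  {2,3,4,6} 1  {3,4,5,6} 4
  5 to go: {1,2,3,4,6} 2  {1,3,4,5,6} 5  {2,3,4,5,6} 5
  if 0:p drops first: 12 orders

12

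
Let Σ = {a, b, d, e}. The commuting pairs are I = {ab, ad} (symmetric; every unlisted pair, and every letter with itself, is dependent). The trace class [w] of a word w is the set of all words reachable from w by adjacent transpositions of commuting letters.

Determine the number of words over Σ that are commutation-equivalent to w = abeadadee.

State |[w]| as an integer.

0(a) covers ∅
1(b) covers ∅
2(e) covers 0:a, 1:b
3(a) covers 2:e
4(d) covers 2:e
5(a) covers 3:a
6(d) covers 4:d
7(e) covers 5:a, 6:d
8(e) covers 7:e
floor of heap: 0:a, 1:b
completions by unplaced set U, small U first (add the entries for U minus each lowest piece of U):
  |U|=1: {8}:1
  |U|=2: {7,8}:1
  |U|=3: {5,7,8}:1  {6,7,8}:1
  |U|=4: {3,5,7,8}:1  {4,6,7,8}:1  {5,6,7,8}:2
  |U|=5: {3,5,6,7,8}:3  {4,5,6,7,8}:3
  |U|=6: {3,4,5,6,7,8}:6
  |U|=7: {2,3,4,5,6,7,8}:6
  start at 0(a): 6
  start at 1(b): 6
sum over floor = 12

12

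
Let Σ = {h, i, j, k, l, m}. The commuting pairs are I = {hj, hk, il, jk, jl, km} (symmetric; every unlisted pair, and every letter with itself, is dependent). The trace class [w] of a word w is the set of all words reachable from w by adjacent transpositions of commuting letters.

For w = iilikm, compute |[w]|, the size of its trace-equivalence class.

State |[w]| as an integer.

8

piece 0:i — minimal
piece 1:i rests on {0:i}
piece 2:l — minimal
piece 3:i rests on {1:i}
piece 4:k rests on {2:l, 3:i}
piece 5:m rests on {2:l, 3:i}
minimal pieces: {0:i, 2:l}
ways to finish when only these pieces remain (= sum over removing one remaining piece with nothing left below it):
  1 left: {4}→1  {5}→1
  2 left: {4,5}→2
  3 left: {2,4,5}→2  {3,4,5}→2
  4 left: {1,3,4,5}→2  {2,3,4,5}→4
  placing 0:i first → 6 extensions
  placing 2:l first → 2 extensions
total linear extensions = 8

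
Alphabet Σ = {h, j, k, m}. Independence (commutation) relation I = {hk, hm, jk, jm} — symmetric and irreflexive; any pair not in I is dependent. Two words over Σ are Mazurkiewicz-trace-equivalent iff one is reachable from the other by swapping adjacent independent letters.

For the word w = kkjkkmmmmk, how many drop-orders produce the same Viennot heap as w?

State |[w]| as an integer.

10

#0=k has no predecessor
#1=k depends on [0:k]
#2=j has no predecessor
#3=k depends on [1:k]
#4=k depends on [3:k]
#5=m depends on [4:k]
#6=m depends on [5:m]
#7=m depends on [6:m]
#8=m depends on [7:m]
#9=k depends on [8:m]
sources: [0:k, 2:j]
N(rest) = Σ N(rest − s) over sources s of rest; N(one piece) = 1:
  size 1 → [2]=1  [9]=1
  size 2 → [2,9]=2  [8,9]=1
  size 3 → [2,8,9]=3  [7,8,9]=1
  size 4 → [2,7,8,9]=4  [6,7,8,9]=1
  size 5 → [2,6,7,8,9]=5  [5,6,7,8,9]=1
  size 6 → [2,5,6,7,8,9]=6  [4,5,6,7,8,9]=1
  size 7 → [2,4,5,6,7,8,9]=7  [3,4,5,6,7,8,9]=1
  size 8 → [1,3,4,5,6,7,8,9]=1  [2,3,4,5,6,7,8,9]=8
  first=0(k) contributes 9
  first=2(j) contributes 1
|[w]| = 10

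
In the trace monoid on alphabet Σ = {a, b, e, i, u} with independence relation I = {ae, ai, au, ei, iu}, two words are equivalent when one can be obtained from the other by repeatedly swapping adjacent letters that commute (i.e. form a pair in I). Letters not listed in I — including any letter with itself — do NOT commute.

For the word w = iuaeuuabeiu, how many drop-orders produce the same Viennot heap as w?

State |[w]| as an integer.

0(i) covers ∅
1(u) covers ∅
2(a) covers ∅
3(e) covers 1:u
4(u) covers 3:e
5(u) covers 4:u
6(a) covers 2:a
7(b) covers 0:i, 5:u, 6:a
8(e) covers 7:b
9(i) covers 7:b
10(u) covers 8:e
floor of heap: 0:i, 1:u, 2:a
completions by unplaced set U, small U first (add the entries for U minus each lowest piece of U):
  |U|=1: {9}:1  {10}:1
  |U|=2: {8,10}:1  {9,10}:2
  |U|=3: {8,9,10}:3
  |U|=4: {7,8,9,10}:3
  |U|=5: {0,7,8,9,10}:3  {5,7,8,9,10}:3  {6,7,8,9,10}:3
  |U|=6: {0,5,7,8,9,10}:6  {0,6,7,8,9,10}:6  {2,6,7,8,9,10}:3  {4,5,7,8,9,10}:3  {5,6,7,8,9,10}:6
  |U|=7: {0,2,6,7,8,9,10}:9  {0,4,5,7,8,9,10}:9  {0,5,6,7,8,9,10}:18  {2,5,6,7,8,9,10}:9  {3,4,5,7,8,9,10}:3  {4,5,6,7,8,9,10}:9
  |U|=8: {0,2,5,6,7,8,9,10}:36  {0,3,4,5,7,8,9,10}:12  {0,4,5,6,7,8,9,10}:36  {1,3,4,5,7,8,9,10}:3  {2,4,5,6,7,8,9,10}:18  {3,4,5,6,7,8,9,10}:12
  |U|=9: {0,1,3,4,5,7,8,9,10}:15  {0,2,4,5,6,7,8,9,10}:90  {0,3,4,5,6,7,8,9,10}:60  {1,3,4,5,6,7,8,9,10}:15  {2,3,4,5,6,7,8,9,10}:30
  start at 0(i): 45
  start at 1(u): 180
  start at 2(a): 90
sum over floor = 315

315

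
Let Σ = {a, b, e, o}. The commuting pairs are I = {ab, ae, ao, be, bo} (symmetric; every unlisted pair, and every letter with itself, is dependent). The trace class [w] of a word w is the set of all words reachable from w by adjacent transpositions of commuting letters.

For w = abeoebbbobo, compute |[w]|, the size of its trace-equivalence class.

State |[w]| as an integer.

2772

0(a) covers ∅
1(b) covers ∅
2(e) covers ∅
3(o) covers 2:e
4(e) covers 3:o
5(b) covers 1:b
6(b) covers 5:b
7(b) covers 6:b
8(o) covers 4:e
9(b) covers 7:b
10(o) covers 8:o
floor of heap: 0:a, 1:b, 2:e
completions by unplaced set U, small U first (add the entries for U minus each lowest piece of U):
  |U|=1: {0}:1  {9}:1  {10}:1
  |U|=2: {0,9}:2  {0,10}:2  {7,9}:1  {8,10}:1  {9,10}:2
  |U|=3: {0,7,9}:3  {0,8,10}:3  {0,9,10}:6  {4,8,10}:1  {6,7,9}:1  {7,9,10}:3  {8,9,10}:3
  |U|=4: {0,4,8,10}:4  {0,6,7,9}:4  {0,7,9,10}:12  {0,8,9,10}:12  {3,4,8,10}:1  {4,8,9,10}:4  {5,6,7,9}:1  {6,7,9,10}:4  {7,8,9,10}:6
  |U|=5: {0,3,4,8,10}:5  {0,4,8,9,10}:20  {0,5,6,7,9}:5  {0,6,7,9,10}:20  {0,7,8,9,10}:30  {1,5,6,7,9}:1  {2,3,4,8,10}:1  {3,4,8,9,10}:5  {4,7,8,9,10}:10  {5,6,7,9,10}:5  {6,7,8,9,10}:10
  |U|=6: {0,1,5,6,7,9}:6  {0,2,3,4,8,10}:6  {0,3,4,8,9,10}:30  {0,4,7,8,9,10}:60  {0,5,6,7,9,10}:30  {0,6,7,8,9,10}:60  {1,5,6,7,9,10}:6  {2,3,4,8,9,10}:6  {3,4,7,8,9,10}:15  {4,6,7,8,9,10}:20  {5,6,7,8,9,10}:15
  |U|=7: {0,1,5,6,7,9,10}:42  {0,2,3,4,8,9,10}:42  {0,3,4,7,8,9,10}:105  {0,4,6,7,8,9,10}:140  {0,5,6,7,8,9,10}:105  {1,5,6,7,8,9,10}:21  {2,3,4,7,8,9,10}:21  {3,4,6,7,8,9,10}:35  {4,5,6,7,8,9,10}:35
  |U|=8: {0,1,5,6,7,8,9,10}:168  {0,2,3,4,7,8,9,10}:168  {0,3,4,6,7,8,9,10}:280  {0,4,5,6,7,8,9,10}:280  {1,4,5,6,7,8,9,10}:56  {2,3,4,6,7,8,9,10}:56  {3,4,5,6,7,8,9,10}:70
  |U|=9: {0,1,4,5,6,7,8,9,10}:504  {0,2,3,4,6,7,8,9,10}:504  {0,3,4,5,6,7,8,9,10}:630  {1,3,4,5,6,7,8,9,10}:126  {2,3,4,5,6,7,8,9,10}:126
  start at 0(a): 252
  start at 1(b): 1260
  start at 2(e): 1260
sum over floor = 2772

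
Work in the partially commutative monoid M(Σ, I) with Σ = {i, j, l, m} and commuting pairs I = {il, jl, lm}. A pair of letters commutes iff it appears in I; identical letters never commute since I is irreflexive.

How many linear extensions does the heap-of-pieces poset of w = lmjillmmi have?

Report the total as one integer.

piece 0:l — minimal
piece 1:m — minimal
piece 2:j rests on {1:m}
piece 3:i rests on {2:j}
piece 4:l rests on {0:l}
piece 5:l rests on {4:l}
piece 6:m rests on {3:i}
piece 7:m rests on {6:m}
piece 8:i rests on {7:m}
minimal pieces: {0:l, 1:m}
ways to finish when only these pieces remain (= sum over removing one remaining piece with nothing left below it):
  1 left: {5}→1  {8}→1
  2 left: {4,5}→1  {5,8}→2  {7,8}→1
  3 left: {0,4,5}→1  {4,5,8}→3  {5,7,8}→3  {6,7,8}→1
  4 left: {0,4,5,8}→4  {3,6,7,8}→1  {4,5,7,8}→6  {5,6,7,8}→4
  5 left: {0,4,5,7,8}→10  {2,3,6,7,8}→1  {3,5,6,7,8}→5  {4,5,6,7,8}→10
  6 left: {0,4,5,6,7,8}→20  {1,2,3,6,7,8}→1  {2,3,5,6,7,8}→6  {3,4,5,6,7,8}→15
  7 left: {0,3,4,5,6,7,8}→35  {1,2,3,5,6,7,8}→7  {2,3,4,5,6,7,8}→21
  placing 0:l first → 28 extensions
  placing 1:m first → 56 extensions
total linear extensions = 84

84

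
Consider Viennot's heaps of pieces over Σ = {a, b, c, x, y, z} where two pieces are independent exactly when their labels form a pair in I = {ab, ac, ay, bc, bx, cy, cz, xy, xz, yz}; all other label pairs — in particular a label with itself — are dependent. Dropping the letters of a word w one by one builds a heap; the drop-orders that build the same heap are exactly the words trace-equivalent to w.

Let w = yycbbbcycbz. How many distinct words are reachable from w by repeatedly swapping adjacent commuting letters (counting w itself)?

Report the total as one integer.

165

#0=y has no predecessor
#1=y depends on [0:y]
#2=c has no predecessor
#3=b depends on [1:y]
#4=b depends on [3:b]
#5=b depends on [4:b]
#6=c depends on [2:c]
#7=y depends on [5:b]
#8=c depends on [6:c]
#9=b depends on [7:y]
#10=z depends on [9:b]
sources: [0:y, 2:c]
N(rest) = Σ N(rest − s) over sources s of rest; N(one piece) = 1:
  size 1 → [8]=1  [10]=1
  size 2 → [6,8]=1  [8,10]=2  [9,10]=1
  size 3 → [2,6,8]=1  [6,8,10]=3  [7,9,10]=1  [8,9,10]=3
  size 4 → [2,6,8,10]=4  [5,7,9,10]=1  [6,8,9,10]=6  [7,8,9,10]=4
  size 5 → [2,6,8,9,10]=10  [4,5,7,9,10]=1  [5,7,8,9,10]=5  [6,7,8,9,10]=10
  size 6 → [2,6,7,8,9,10]=20  [3,4,5,7,9,10]=1  [4,5,7,8,9,10]=6  [5,6,7,8,9,10]=15
  size 7 → [1,3,4,5,7,9,10]=1  [2,5,6,7,8,9,10]=35  [3,4,5,7,8,9,10]=7  [4,5,6,7,8,9,10]=21
  size 8 → [0,1,3,4,5,7,9,10]=1  [1,3,4,5,7,8,9,10]=8  [2,4,5,6,7,8,9,10]=56  [3,4,5,6,7,8,9,10]=28
  size 9 → [0,1,3,4,5,7,8,9,10]=9  [1,3,4,5,6,7,8,9,10]=36  [2,3,4,5,6,7,8,9,10]=84
  first=0(y) contributes 120
  first=2(c) contributes 45
|[w]| = 165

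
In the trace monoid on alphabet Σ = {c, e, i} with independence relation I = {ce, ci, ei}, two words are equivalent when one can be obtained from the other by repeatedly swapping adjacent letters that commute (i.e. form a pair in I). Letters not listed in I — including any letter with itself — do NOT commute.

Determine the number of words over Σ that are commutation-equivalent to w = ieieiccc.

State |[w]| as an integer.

#0=i has no predecessor
#1=e has no predecessor
#2=i depends on [0:i]
#3=e depends on [1:e]
#4=i depends on [2:i]
#5=c has no predecessor
#6=c depends on [5:c]
#7=c depends on [6:c]
sources: [0:i, 1:e, 5:c]
N(rest) = Σ N(rest − s) over sources s of rest; N(one piece) = 1:
  size 1 → [3]=1  [4]=1  [7]=1
  size 2 → [1,3]=1  [2,4]=1  [3,4]=2  [3,7]=2  [4,7]=2  [6,7]=1
  size 3 → [0,2,4]=1  [1,3,4]=3  [1,3,7]=3  [2,3,4]=3  [2,4,7]=3  [3,4,7]=6  [3,6,7]=3  [4,6,7]=3  [5,6,7]=1
  size 4 → [0,2,3,4]=4  [0,2,4,7]=4  [1,2,3,4]=6  [1,3,4,7]=12  [1,3,6,7]=6  [2,3,4,7]=12  [2,4,6,7]=6  [3,4,6,7]=12  [3,5,6,7]=4  [4,5,6,7]=4
  size 5 → [0,1,2,3,4]=10  [0,2,3,4,7]=20  [0,2,4,6,7]=10  [1,2,3,4,7]=30  [1,3,4,6,7]=30  [1,3,5,6,7]=10  [2,3,4,6,7]=30  [2,4,5,6,7]=10  [3,4,5,6,7]=20
  size 6 → [0,1,2,3,4,7]=60  [0,2,3,4,6,7]=60  [0,2,4,5,6,7]=20  [1,2,3,4,6,7]=90  [1,3,4,5,6,7]=60  [2,3,4,5,6,7]=60
  first=0(i) contributes 210
  first=1(e) contributes 140
  first=5(c) contributes 210
|[w]| = 560

560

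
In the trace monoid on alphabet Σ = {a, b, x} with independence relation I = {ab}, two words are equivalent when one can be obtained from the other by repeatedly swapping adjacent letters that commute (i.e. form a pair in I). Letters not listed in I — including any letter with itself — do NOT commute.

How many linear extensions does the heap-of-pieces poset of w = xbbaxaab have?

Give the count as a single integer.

9

drop 0:x onto floor
drop 1:b onto {0:x}
drop 2:b onto {1:b}
drop 3:a onto {0:x}
drop 4:x onto {2:b, 3:a}
drop 5:a onto {4:x}
drop 6:a onto {5:a}
drop 7:b onto {4:x}
ground layer = {0:x}
drop-orders for the pieces not yet dropped (sum over which currently-grounded one goes next):
  1 to go: {6} 1  {7} 1
  2 to go: {5,6} 1  {6,7} 2
  3 to go: {5,6,7} 3
  4 to go: {4,5,6,7} 3
  5 to go: {2,4,5,6,7} 3  {3,4,5,6,7} 3
  6 to go: {1,2,4,5,6,7} 3  {2,3,4,5,6,7} 6
  if 0:x drops first: 9 orders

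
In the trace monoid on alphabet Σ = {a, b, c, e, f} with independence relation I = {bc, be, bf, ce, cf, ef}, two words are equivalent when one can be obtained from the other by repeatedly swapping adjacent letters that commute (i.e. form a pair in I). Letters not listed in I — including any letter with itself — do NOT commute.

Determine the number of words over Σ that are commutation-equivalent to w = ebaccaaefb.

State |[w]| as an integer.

drop 0:e onto floor
drop 1:b onto floor
drop 2:a onto {0:e, 1:b}
drop 3:c onto {2:a}
drop 4:c onto {3:c}
drop 5:a onto {4:c}
drop 6:a onto {5:a}
drop 7:e onto {6:a}
drop 8:f onto {6:a}
drop 9:b onto {6:a}
ground layer = {0:e, 1:b}
drop-orders for the pieces not yet dropped (sum over which currently-grounded one goes next):
  1 to go: {7} 1  {8} 1  {9} 1
  2 to go: {7,8} 2  {7,9} 2  {8,9} 2
  3 to go: {7,8,9} 6
  4 to go: {6,7,8,9} 6
  5 to go: {5,6,7,8,9} 6
  6 to go: {4,5,6,7,8,9} 6
  7 to go: {3,4,5,6,7,8,9} 6
  8 to go: {2,3,4,5,6,7,8,9} 6
  if 0:e drops first: 6 orders
  if 1:b drops first: 6 orders
heap linearizations: 12

12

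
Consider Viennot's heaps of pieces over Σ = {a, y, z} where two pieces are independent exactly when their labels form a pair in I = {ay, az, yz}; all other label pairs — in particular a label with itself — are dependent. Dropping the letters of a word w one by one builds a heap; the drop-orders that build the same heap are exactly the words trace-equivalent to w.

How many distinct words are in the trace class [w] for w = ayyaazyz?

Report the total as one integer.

560

#0=a has no predecessor
#1=y has no predecessor
#2=y depends on [1:y]
#3=a depends on [0:a]
#4=a depends on [3:a]
#5=z has no predecessor
#6=y depends on [2:y]
#7=z depends on [5:z]
sources: [0:a, 1:y, 5:z]
N(rest) = Σ N(rest − s) over sources s of rest; N(one piece) = 1:
  size 1 → [4]=1  [6]=1  [7]=1
  size 2 → [2,6]=1  [3,4]=1  [4,6]=2  [4,7]=2  [5,7]=1  [6,7]=2
  size 3 → [0,3,4]=1  [1,2,6]=1  [2,4,6]=3  [2,6,7]=3  [3,4,6]=3  [3,4,7]=3  [4,5,7]=3  [4,6,7]=6  [5,6,7]=3
  size 4 → [0,3,4,6]=4  [0,3,4,7]=4  [1,2,4,6]=4  [1,2,6,7]=4  [2,3,4,6]=6  [2,4,6,7]=12  [2,5,6,7]=6  [3,4,5,7]=6  [3,4,6,7]=12  [4,5,6,7]=12
  size 5 → [0,2,3,4,6]=10  [0,3,4,5,7]=10  [0,3,4,6,7]=20  [1,2,3,4,6]=10  [1,2,4,6,7]=20  [1,2,5,6,7]=10  [2,3,4,6,7]=30  [2,4,5,6,7]=30  [3,4,5,6,7]=30
  size 6 → [0,1,2,3,4,6]=20  [0,2,3,4,6,7]=60  [0,3,4,5,6,7]=60  [1,2,3,4,6,7]=60  [1,2,4,5,6,7]=60  [2,3,4,5,6,7]=90
  first=0(a) contributes 210
  first=1(y) contributes 210
  first=5(z) contributes 140
|[w]| = 560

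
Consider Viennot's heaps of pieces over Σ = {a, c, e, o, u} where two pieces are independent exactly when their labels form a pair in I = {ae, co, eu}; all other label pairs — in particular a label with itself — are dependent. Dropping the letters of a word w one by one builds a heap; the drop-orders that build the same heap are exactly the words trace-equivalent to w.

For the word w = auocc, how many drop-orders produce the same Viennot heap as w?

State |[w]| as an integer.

3

#0=a has no predecessor
#1=u depends on [0:a]
#2=o depends on [1:u]
#3=c depends on [1:u]
#4=c depends on [3:c]
sources: [0:a]
N(rest) = Σ N(rest − s) over sources s of rest; N(one piece) = 1:
  size 1 → [2]=1  [4]=1
  size 2 → [2,4]=2  [3,4]=1
  size 3 → [2,3,4]=3
  first=0(a) contributes 3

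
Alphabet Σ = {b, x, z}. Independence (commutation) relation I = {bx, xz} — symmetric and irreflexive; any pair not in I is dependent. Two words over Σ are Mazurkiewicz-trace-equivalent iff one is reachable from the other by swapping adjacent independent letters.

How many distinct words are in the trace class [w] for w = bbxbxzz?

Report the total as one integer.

21

0(b) covers ∅
1(b) covers 0:b
2(x) covers ∅
3(b) covers 1:b
4(x) covers 2:x
5(z) covers 3:b
6(z) covers 5:z
floor of heap: 0:b, 2:x
completions by unplaced set U, small U first (add the entries for U minus each lowest piece of U):
  |U|=1: {4}:1  {6}:1
  |U|=2: {2,4}:1  {4,6}:2  {5,6}:1
  |U|=3: {2,4,6}:3  {3,5,6}:1  {4,5,6}:3
  |U|=4: {1,3,5,6}:1  {2,4,5,6}:6  {3,4,5,6}:4
  |U|=5: {0,1,3,5,6}:1  {1,3,4,5,6}:5  {2,3,4,5,6}:10
  start at 0(b): 15
  start at 2(x): 6
sum over floor = 21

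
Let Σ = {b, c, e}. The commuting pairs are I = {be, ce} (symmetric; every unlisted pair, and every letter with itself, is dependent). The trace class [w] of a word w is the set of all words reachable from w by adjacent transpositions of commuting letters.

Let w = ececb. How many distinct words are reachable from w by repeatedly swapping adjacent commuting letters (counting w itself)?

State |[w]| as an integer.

0(e) covers ∅
1(c) covers ∅
2(e) covers 0:e
3(c) covers 1:c
4(b) covers 3:c
floor of heap: 0:e, 1:c
completions by unplaced set U, small U first (add the entries for U minus each lowest piece of U):
  |U|=1: {2}:1  {4}:1
  |U|=2: {0,2}:1  {2,4}:2  {3,4}:1
  |U|=3: {0,2,4}:3  {1,3,4}:1  {2,3,4}:3
  start at 0(e): 4
  start at 1(c): 6
sum over floor = 10

10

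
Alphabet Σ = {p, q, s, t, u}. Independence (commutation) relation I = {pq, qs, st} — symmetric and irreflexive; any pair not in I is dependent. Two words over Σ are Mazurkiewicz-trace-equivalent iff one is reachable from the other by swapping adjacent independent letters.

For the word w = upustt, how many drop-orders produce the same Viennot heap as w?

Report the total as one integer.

3

#0=u has no predecessor
#1=p depends on [0:u]
#2=u depends on [1:p]
#3=s depends on [2:u]
#4=t depends on [2:u]
#5=t depends on [4:t]
sources: [0:u]
N(rest) = Σ N(rest − s) over sources s of rest; N(one piece) = 1:
  size 1 → [3]=1  [5]=1
  size 2 → [3,5]=2  [4,5]=1
  size 3 → [3,4,5]=3
  size 4 → [2,3,4,5]=3
  first=0(u) contributes 3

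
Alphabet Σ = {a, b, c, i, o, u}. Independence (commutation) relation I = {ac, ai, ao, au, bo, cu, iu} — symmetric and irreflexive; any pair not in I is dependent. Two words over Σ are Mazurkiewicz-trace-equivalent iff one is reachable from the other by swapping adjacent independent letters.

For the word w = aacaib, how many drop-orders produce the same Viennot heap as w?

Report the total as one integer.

drop 0:a onto floor
drop 1:a onto {0:a}
drop 2:c onto floor
drop 3:a onto {1:a}
drop 4:i onto {2:c}
drop 5:b onto {3:a, 4:i}
ground layer = {0:a, 2:c}
drop-orders for the pieces not yet dropped (sum over which currently-grounded one goes next):
  1 to go: {5} 1
  2 to go: {3,5} 1  {4,5} 1
  3 to go: {1,3,5} 1  {2,4,5} 1  {3,4,5} 2
  4 to go: {0,1,3,5} 1  {1,3,4,5} 3  {2,3,4,5} 3
  if 0:a drops first: 6 orders
  if 2:c drops first: 4 orders
heap linearizations: 10

10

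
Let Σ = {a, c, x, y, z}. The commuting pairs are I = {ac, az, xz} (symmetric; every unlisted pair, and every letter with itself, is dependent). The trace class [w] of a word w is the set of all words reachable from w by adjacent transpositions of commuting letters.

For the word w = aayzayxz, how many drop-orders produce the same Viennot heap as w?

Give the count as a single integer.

4

#0=a has no predecessor
#1=a depends on [0:a]
#2=y depends on [1:a]
#3=z depends on [2:y]
#4=a depends on [2:y]
#5=y depends on [3:z, 4:a]
#6=x depends on [5:y]
#7=z depends on [5:y]
sources: [0:a]
N(rest) = Σ N(rest − s) over sources s of rest; N(one piece) = 1:
  size 1 → [6]=1  [7]=1
  size 2 → [6,7]=2
  size 3 → [5,6,7]=2
  size 4 → [3,5,6,7]=2  [4,5,6,7]=2
  size 5 → [3,4,5,6,7]=4
  size 6 → [2,3,4,5,6,7]=4
  first=0(a) contributes 4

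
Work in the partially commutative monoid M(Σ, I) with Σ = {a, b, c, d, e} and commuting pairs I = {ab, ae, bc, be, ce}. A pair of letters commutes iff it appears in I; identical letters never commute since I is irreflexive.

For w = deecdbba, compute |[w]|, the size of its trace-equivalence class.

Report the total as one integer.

0(d) covers ∅
1(e) covers 0:d
2(e) covers 1:e
3(c) covers 0:d
4(d) covers 2:e, 3:c
5(b) covers 4:d
6(b) covers 5:b
7(a) covers 4:d
floor of heap: 0:d
completions by unplaced set U, small U first (add the entries for U minus each lowest piece of U):
  |U|=1: {6}:1  {7}:1
  |U|=2: {5,6}:1  {6,7}:2
  |U|=3: {5,6,7}:3
  |U|=4: {4,5,6,7}:3
  |U|=5: {2,4,5,6,7}:3  {3,4,5,6,7}:3
  |U|=6: {1,2,4,5,6,7}:3  {2,3,4,5,6,7}:6
  start at 0(d): 9

9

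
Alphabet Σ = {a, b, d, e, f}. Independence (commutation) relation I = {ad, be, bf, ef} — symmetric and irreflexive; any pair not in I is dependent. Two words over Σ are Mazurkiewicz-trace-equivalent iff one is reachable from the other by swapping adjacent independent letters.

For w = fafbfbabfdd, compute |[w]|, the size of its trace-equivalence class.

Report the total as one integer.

12

drop 0:f onto floor
drop 1:a onto {0:f}
drop 2:f onto {1:a}
drop 3:b onto {1:a}
drop 4:f onto {2:f}
drop 5:b onto {3:b}
drop 6:a onto {4:f, 5:b}
drop 7:b onto {6:a}
drop 8:f onto {6:a}
drop 9:d onto {7:b, 8:f}
drop 10:d onto {9:d}
ground layer = {0:f}
drop-orders for the pieces not yet dropped (sum over which currently-grounded one goes next):
  1 to go: {10} 1
  2 to go: {9,10} 1
  3 to go: {7,9,10} 1  {8,9,10} 1
  4 to go: {7,8,9,10} 2
  5 to go: {6,7,8,9,10} 2
  6 to go: {4,6,7,8,9,10} 2  {5,6,7,8,9,10} 2
  7 to go: {2,4,6,7,8,9,10} 2  {3,5,6,7,8,9,10} 2  {4,5,6,7,8,9,10} 4
  8 to go: {2,4,5,6,7,8,9,10} 6  {3,4,5,6,7,8,9,10} 6
  9 to go: {2,3,4,5,6,7,8,9,10} 12
  if 0:f drops first: 12 orders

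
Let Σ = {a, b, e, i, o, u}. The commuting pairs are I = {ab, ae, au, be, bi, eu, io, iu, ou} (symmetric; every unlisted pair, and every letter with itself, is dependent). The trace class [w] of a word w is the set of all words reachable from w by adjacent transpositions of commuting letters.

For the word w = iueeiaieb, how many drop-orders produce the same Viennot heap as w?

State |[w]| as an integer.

36

0(i) covers ∅
1(u) covers ∅
2(e) covers 0:i
3(e) covers 2:e
4(i) covers 3:e
5(a) covers 4:i
6(i) covers 5:a
7(e) covers 6:i
8(b) covers 1:u
floor of heap: 0:i, 1:u
completions by unplaced set U, small U first (add the entries for U minus each lowest piece of U):
  |U|=1: {7}:1  {8}:1
  |U|=2: {1,8}:1  {6,7}:1  {7,8}:2
  |U|=3: {1,7,8}:3  {5,6,7}:1  {6,7,8}:3
  |U|=4: {1,6,7,8}:6  {4,5,6,7}:1  {5,6,7,8}:4
  |U|=5: {1,5,6,7,8}:10  {3,4,5,6,7}:1  {4,5,6,7,8}:5
  |U|=6: {1,4,5,6,7,8}:15  {2,3,4,5,6,7}:1  {3,4,5,6,7,8}:6
  |U|=7: {0,2,3,4,5,6,7}:1  {1,3,4,5,6,7,8}:21  {2,3,4,5,6,7,8}:7
  start at 0(i): 28
  start at 1(u): 8
sum over floor = 36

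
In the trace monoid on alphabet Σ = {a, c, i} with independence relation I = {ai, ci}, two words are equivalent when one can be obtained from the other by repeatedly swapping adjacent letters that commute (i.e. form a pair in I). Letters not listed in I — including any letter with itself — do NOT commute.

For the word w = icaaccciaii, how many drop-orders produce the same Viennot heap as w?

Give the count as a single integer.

piece 0:i — minimal
piece 1:c — minimal
piece 2:a rests on {1:c}
piece 3:a rests on {2:a}
piece 4:c rests on {3:a}
piece 5:c rests on {4:c}
piece 6:c rests on {5:c}
piece 7:i rests on {0:i}
piece 8:a rests on {6:c}
piece 9:i rests on {7:i}
piece 10:i rests on {9:i}
minimal pieces: {0:i, 1:c}
ways to finish when only these pieces remain (= sum over removing one remaining piece with nothing left below it):
  1 left: {8}→1  {10}→1
  2 left: {6,8}→1  {8,10}→2  {9,10}→1
  3 left: {5,6,8}→1  {6,8,10}→3  {7,9,10}→1  {8,9,10}→3
  4 left: {0,7,9,10}→1  {4,5,6,8}→1  {5,6,8,10}→4  {6,8,9,10}→6  {7,8,9,10}→4
  5 left: {0,7,8,9,10}→5  {3,4,5,6,8}→1  {4,5,6,8,10}→5  {5,6,8,9,10}→10  {6,7,8,9,10}→10
  6 left: {0,6,7,8,9,10}→15  {2,3,4,5,6,8}→1  {3,4,5,6,8,10}→6  {4,5,6,8,9,10}→15  {5,6,7,8,9,10}→20
  7 left: {0,5,6,7,8,9,10}→35  {1,2,3,4,5,6,8}→1  {2,3,4,5,6,8,10}→7  {3,4,5,6,8,9,10}→21  {4,5,6,7,8,9,10}→35
  8 left: {0,4,5,6,7,8,9,10}→70  {1,2,3,4,5,6,8,10}→8  {2,3,4,5,6,8,9,10}→28  {3,4,5,6,7,8,9,10}→56
  9 left: {0,3,4,5,6,7,8,9,10}→126  {1,2,3,4,5,6,8,9,10}→36  {2,3,4,5,6,7,8,9,10}→84
  placing 0:i first → 120 extensions
  placing 1:c first → 210 extensions
total linear extensions = 330

330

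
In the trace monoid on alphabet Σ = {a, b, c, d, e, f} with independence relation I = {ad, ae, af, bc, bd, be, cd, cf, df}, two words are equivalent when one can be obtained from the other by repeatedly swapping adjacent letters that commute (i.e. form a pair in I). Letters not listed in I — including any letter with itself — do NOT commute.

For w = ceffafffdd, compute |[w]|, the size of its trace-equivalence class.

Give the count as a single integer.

#0=c has no predecessor
#1=e depends on [0:c]
#2=f depends on [1:e]
#3=f depends on [2:f]
#4=a depends on [0:c]
#5=f depends on [3:f]
#6=f depends on [5:f]
#7=f depends on [6:f]
#8=d depends on [1:e]
#9=d depends on [8:d]
sources: [0:c]
N(rest) = Σ N(rest − s) over sources s of rest; N(one piece) = 1:
  size 1 → [4]=1  [7]=1  [9]=1
  size 2 → [4,7]=2  [4,9]=2  [6,7]=1  [7,9]=2  [8,9]=1
  size 3 → [4,6,7]=3  [4,7,9]=6  [4,8,9]=3  [5,6,7]=1  [6,7,9]=3  [7,8,9]=3
  size 4 → [3,5,6,7]=1  [4,5,6,7]=4  [4,6,7,9]=12  [4,7,8,9]=12  [5,6,7,9]=4  [6,7,8,9]=6
  size 5 → [2,3,5,6,7]=1  [3,4,5,6,7]=5  [3,5,6,7,9]=5  [4,5,6,7,9]=20  [4,6,7,8,9]=30  [5,6,7,8,9]=10
  size 6 → [2,3,4,5,6,7]=6  [2,3,5,6,7,9]=6  [3,4,5,6,7,9]=30  [3,5,6,7,8,9]=15  [4,5,6,7,8,9]=60
  size 7 → [2,3,4,5,6,7,9]=42  [2,3,5,6,7,8,9]=21  [3,4,5,6,7,8,9]=105
  size 8 → [1,2,3,5,6,7,8,9]=21  [2,3,4,5,6,7,8,9]=168
  first=0(c) contributes 189

189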